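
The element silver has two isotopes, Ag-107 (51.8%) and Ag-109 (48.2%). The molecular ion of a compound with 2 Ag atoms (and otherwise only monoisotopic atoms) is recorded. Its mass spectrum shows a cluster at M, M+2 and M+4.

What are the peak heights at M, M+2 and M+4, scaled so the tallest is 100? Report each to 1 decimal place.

53.7 : 100.0 : 46.5

The 2 Ag atoms are independent, so intensities follow the terms of (0.518 + 0.482)^2.
P(M) = 0.518^2 = 0.268324
P(M+2) = 2 × 0.518^1 × 0.482^1 = 0.499352
P(M+4) = 0.482^2 = 0.232324
The M+2 peak is largest (0.499352); scaling to 100 gives 53.7 : 100.0 : 46.5.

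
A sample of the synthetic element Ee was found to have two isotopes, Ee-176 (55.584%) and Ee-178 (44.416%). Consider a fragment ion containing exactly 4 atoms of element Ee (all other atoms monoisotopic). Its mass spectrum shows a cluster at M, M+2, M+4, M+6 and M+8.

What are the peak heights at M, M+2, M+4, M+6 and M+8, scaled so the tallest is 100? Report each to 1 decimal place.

Expanding (0.55584 + 0.44416)^4:
P(M) = 0.55584^4 = 0.095455
P(M+2) = 4 × 0.55584^3 × 0.44416^1 = 0.305105
P(M+4) = 6 × 0.55584^2 × 0.44416^2 = 0.365704
P(M+6) = 4 × 0.55584^1 × 0.44416^3 = 0.194818
P(M+8) = 0.44416^4 = 0.038919
The M+4 peak is largest (0.365704); scaling to 100 gives 26.1 : 83.4 : 100.0 : 53.3 : 10.6.

26.1 : 83.4 : 100.0 : 53.3 : 10.6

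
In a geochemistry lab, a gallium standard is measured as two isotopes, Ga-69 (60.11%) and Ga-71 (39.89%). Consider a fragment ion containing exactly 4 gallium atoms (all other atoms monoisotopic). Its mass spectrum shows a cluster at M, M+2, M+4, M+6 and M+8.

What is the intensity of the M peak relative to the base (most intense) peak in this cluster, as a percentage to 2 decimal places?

37.67%

(0.6011 + 0.3989)^4 gives M 0.1306, M+2 0.3465, M+4 0.3450, M+6 0.1526, M+8 0.0253; the largest is M+2.
P(M+2) = C(4,1) × 0.6011^3 × 0.3989^1 = 4 × 0.21719018 × 0.3989 = 0.346549 (base)
P(M) = C(4,0) × 0.6011^4 × 0.3989^0 = 1 × 0.13055302 × 1.0000 = 0.130553
Relative intensity = 0.130553 / 0.346549 × 100 = 37.67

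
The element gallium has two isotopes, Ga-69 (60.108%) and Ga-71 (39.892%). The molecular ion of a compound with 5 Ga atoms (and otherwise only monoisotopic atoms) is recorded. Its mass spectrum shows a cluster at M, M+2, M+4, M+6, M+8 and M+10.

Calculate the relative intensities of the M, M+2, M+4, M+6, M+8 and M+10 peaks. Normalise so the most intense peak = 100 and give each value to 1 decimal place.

22.7 : 75.3 : 100.0 : 66.4 : 22.0 : 2.9

The 5 Ga atoms are independent, so intensities follow the terms of (0.60108 + 0.39892)^5.
P(M) = 0.60108^5 = 0.078462
P(M+2) = 5 × 0.60108^4 × 0.39892^1 = 0.260366
P(M+4) = 10 × 0.60108^3 × 0.39892^2 = 0.345596
P(M+6) = 10 × 0.60108^2 × 0.39892^3 = 0.229362
P(M+8) = 5 × 0.60108^1 × 0.39892^4 = 0.076111
P(M+10) = 0.39892^5 = 0.010103
The M+4 peak is largest (0.345596); scaling to 100 gives 22.7 : 75.3 : 100.0 : 66.4 : 22.0 : 2.9.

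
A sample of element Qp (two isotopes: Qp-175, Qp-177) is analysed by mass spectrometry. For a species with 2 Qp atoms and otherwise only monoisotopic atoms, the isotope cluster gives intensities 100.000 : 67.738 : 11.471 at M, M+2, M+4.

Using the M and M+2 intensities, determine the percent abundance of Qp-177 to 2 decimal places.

25.30%

Write p for the Qp-175 fraction. I(M+2)/I(M) = [C(2,1)·p^1·(1−p)] / p^2 = 2·(1−p)/p = 67.738/100.000 = 0.6774
(1−p)/p = 0.6774/2 = 0.3387  ⇒  p = 1/(1 + 0.3387) = 0.7470
Qp-175: 74.70%, Qp-177: 25.30%.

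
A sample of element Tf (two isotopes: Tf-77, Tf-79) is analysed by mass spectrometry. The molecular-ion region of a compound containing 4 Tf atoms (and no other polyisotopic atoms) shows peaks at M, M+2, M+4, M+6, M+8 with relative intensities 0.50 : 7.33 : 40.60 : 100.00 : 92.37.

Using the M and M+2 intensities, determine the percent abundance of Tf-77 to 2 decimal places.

Write p for the Tf-77 fraction. I(M+2)/I(M) = [C(4,1)·p^3·(1−p)] / p^4 = 4·(1−p)/p = 7.33/0.50 = 14.6600
(1−p)/p = 14.6600/4 = 3.6650  ⇒  p = 1/(1 + 3.6650) = 0.2144
Tf-77: 21.44%, Tf-79: 78.56%.

21.44%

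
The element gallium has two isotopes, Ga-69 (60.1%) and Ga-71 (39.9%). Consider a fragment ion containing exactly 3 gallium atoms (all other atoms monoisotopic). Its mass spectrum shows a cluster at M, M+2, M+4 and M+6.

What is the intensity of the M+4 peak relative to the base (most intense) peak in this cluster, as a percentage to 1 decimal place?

66.4%

Term probabilities: M 0.2171, M+2 0.4324, M+4 0.2870, M+6 0.0635. Base peak = M+2.
P(M+2) = C(3,1) × 0.601^2 × 0.399^1 = 3 × 0.361201 × 0.3990 = 0.432358 (base)
P(M+4) = C(3,2) × 0.601^1 × 0.399^2 = 3 × 0.6010 × 0.159201 = 0.287039
Relative intensity = 0.287039 / 0.432358 × 100 = 66.4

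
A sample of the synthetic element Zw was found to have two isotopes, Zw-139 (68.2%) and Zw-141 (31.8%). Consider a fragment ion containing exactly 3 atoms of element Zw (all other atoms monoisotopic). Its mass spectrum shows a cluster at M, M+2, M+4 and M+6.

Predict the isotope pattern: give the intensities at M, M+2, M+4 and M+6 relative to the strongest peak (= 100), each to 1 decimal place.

Expanding (0.682 + 0.318)^3:
P(M) = 0.682^3 = 0.317215
P(M+2) = 3 × 0.682^2 × 0.318^1 = 0.443728
P(M+4) = 3 × 0.682^1 × 0.318^2 = 0.206900
P(M+6) = 0.318^3 = 0.032157
The M+2 peak is largest (0.443728); scaling to 100 gives 71.5 : 100.0 : 46.6 : 7.2.

71.5 : 100.0 : 46.6 : 7.2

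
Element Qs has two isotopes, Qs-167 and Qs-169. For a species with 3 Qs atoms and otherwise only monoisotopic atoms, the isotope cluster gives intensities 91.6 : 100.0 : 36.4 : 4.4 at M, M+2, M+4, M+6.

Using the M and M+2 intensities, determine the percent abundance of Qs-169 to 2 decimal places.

Write p for the Qs-167 fraction. I(M+2)/I(M) = [C(3,1)·p^2·(1−p)] / p^3 = 3·(1−p)/p = 100.0/91.6 = 1.0917
(1−p)/p = 1.0917/3 = 0.3639  ⇒  p = 1/(1 + 0.3639) = 0.7332
Qs-167: 73.32%, Qs-169: 26.68%.

26.68%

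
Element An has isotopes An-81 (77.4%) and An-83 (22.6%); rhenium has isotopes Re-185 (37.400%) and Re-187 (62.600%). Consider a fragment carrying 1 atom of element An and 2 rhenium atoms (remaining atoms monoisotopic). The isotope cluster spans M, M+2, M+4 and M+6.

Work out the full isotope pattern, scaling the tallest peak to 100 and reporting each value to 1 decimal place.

Element An pattern (n=1): 0.7740 : 0.2260
Rhenium pattern (n=2): 0.139876 : 0.468248 : 0.391876
Convolve the two distributions (both contribute in 2-u steps):
  M: 0.7740×0.139876 = 0.108264
  M+2: 0.7740×0.468248 + 0.2260×0.139876 = 0.394036
  M+4: 0.7740×0.391876 + 0.2260×0.468248 = 0.409136
  M+6: 0.2260×0.391876 = 0.088564
Scale to base peak (0.409136) = 100: 26.5 : 96.3 : 100.0 : 21.6

26.5 : 96.3 : 100.0 : 21.6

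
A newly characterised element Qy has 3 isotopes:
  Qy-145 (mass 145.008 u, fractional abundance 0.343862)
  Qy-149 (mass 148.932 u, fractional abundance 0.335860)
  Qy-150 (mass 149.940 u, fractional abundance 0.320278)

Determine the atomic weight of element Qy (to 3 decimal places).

147.906 u

Weight each isotope mass by its fractional abundance: 0.343862 × 145.008 + 0.335860 × 148.932 + 0.320278 × 149.940
= 49.8627 + 50.0203 + 48.0225 = 147.9055 u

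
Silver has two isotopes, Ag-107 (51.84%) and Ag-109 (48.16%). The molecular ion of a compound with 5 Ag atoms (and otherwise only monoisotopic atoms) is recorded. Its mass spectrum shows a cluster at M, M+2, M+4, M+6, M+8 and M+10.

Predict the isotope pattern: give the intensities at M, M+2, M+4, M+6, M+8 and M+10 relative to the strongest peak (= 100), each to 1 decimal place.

11.6 : 53.8 : 100.0 : 92.9 : 43.2 : 8.0

Each Ag atom is independently Ag-107 (p = 0.5184) or Ag-109 (q = 0.4816); the cluster is the binomial expansion (p + q)^5.
P(M) = 0.5184^5 = 0.037439
P(M+2) = 5 × 0.5184^4 × 0.4816^1 = 0.173907
P(M+4) = 10 × 0.5184^3 × 0.4816^2 = 0.323123
P(M+6) = 10 × 0.5184^2 × 0.4816^3 = 0.300185
P(M+8) = 5 × 0.5184^1 × 0.4816^4 = 0.139438
P(M+10) = 0.4816^5 = 0.025908
The M+4 peak is largest (0.323123); scaling to 100 gives 11.6 : 53.8 : 100.0 : 92.9 : 43.2 : 8.0.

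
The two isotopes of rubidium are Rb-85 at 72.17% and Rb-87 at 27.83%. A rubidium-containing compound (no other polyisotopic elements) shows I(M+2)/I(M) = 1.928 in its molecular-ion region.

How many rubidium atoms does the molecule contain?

5

For n independent Rb atoms, I(M+2)/I(M) = n · (abundance Rb-87) / (abundance Rb-85) = n · 0.2783/0.7217.
n = 1.928 × 0.7217/0.2783 = 5.00 ≈ 5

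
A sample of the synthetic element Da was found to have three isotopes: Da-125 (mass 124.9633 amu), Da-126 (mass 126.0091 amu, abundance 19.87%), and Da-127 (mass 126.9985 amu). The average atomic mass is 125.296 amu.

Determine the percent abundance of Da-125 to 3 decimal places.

73.993%

The remaining 80.13% is split between Da-125 (fraction x) and Da-127 (fraction 0.8013 − x).
Substituting: 124.9633x + 126.9985(0.8013 − x) = 100.25799183
(124.9633 − 126.9985)x = -1.50590622  ⇒  x = 0.73993, y = 0.06137
Da-125: 73.993%, Da-127: 6.137%.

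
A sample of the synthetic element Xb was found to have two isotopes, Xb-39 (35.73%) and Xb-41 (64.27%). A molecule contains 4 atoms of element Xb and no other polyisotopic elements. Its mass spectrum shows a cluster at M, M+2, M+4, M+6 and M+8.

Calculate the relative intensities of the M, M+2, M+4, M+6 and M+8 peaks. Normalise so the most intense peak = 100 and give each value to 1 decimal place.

4.3 : 30.9 : 83.4 : 100.0 : 45.0

Each Xb atom is independently Xb-39 (p = 0.3573) or Xb-41 (q = 0.6427); the cluster is the binomial expansion (p + q)^4.
P(M) = 0.3573^4 = 0.016298
P(M+2) = 4 × 0.3573^3 × 0.6427^1 = 0.117265
P(M+4) = 6 × 0.3573^2 × 0.6427^2 = 0.316398
P(M+6) = 4 × 0.3573^1 × 0.6427^3 = 0.379418
P(M+8) = 0.6427^4 = 0.170621
The M+6 peak is largest (0.379418); scaling to 100 gives 4.3 : 30.9 : 83.4 : 100.0 : 45.0.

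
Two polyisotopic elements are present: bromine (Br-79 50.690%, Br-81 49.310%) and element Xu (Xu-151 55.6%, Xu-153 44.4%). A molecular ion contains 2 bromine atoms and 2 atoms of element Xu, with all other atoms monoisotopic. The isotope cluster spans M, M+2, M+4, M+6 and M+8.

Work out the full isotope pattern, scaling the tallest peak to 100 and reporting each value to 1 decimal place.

Bromine pattern (n=2): 0.25694761 : 0.49990478 : 0.24314761
Element Xu pattern (n=2): 0.309136 : 0.493728 : 0.197136
Convolve the two distributions (both contribute in 2-u steps):
  M: 0.25694761×0.309136 = 0.079432
  M+2: 0.25694761×0.493728 + 0.49990478×0.309136 = 0.281401
  M+4: 0.25694761×0.197136 + 0.49990478×0.493728 + 0.24314761×0.309136 = 0.372636
  M+6: 0.49990478×0.197136 + 0.24314761×0.493728 = 0.218598
  M+8: 0.24314761×0.197136 = 0.047933
Scale to base peak (0.372636) = 100: 21.3 : 75.5 : 100.0 : 58.7 : 12.9

21.3 : 75.5 : 100.0 : 58.7 : 12.9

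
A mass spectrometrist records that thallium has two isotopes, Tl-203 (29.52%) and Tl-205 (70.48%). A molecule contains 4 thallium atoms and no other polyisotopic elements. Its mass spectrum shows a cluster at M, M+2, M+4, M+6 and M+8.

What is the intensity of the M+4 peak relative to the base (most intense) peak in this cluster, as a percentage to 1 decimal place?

Term probabilities: M 0.0076, M+2 0.0725, M+4 0.2597, M+6 0.4134, M+8 0.2468. Base peak = M+6.
P(M+6) = C(4,3) × 0.2952^1 × 0.7048^3 = 4 × 0.2952 × 0.35010449 = 0.413403 (base)
P(M+4) = C(4,2) × 0.2952^2 × 0.7048^2 = 6 × 0.08714304 × 0.49674304 = 0.259726
Relative intensity = 0.259726 / 0.413403 × 100 = 62.8

62.8%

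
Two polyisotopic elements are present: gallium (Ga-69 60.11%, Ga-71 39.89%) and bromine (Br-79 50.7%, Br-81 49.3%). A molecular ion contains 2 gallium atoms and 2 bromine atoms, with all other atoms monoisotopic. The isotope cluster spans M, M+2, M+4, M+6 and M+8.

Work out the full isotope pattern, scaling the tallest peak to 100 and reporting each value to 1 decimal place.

25.2 : 82.5 : 100.0 : 53.2 : 10.5

Gallium pattern (n=2): 0.36132121 : 0.47955758 : 0.15912121
Bromine pattern (n=2): 0.257049 : 0.499902 : 0.243049
Convolve the two distributions (both contribute in 2-u steps):
  M: 0.36132121×0.257049 = 0.092877
  M+2: 0.36132121×0.499902 + 0.47955758×0.257049 = 0.303895
  M+4: 0.36132121×0.243049 + 0.47955758×0.499902 + 0.15912121×0.257049 = 0.368453
  M+6: 0.47955758×0.243049 + 0.15912121×0.499902 = 0.196101
  M+8: 0.15912121×0.243049 = 0.038674
Scale to base peak (0.368453) = 100: 25.2 : 82.5 : 100.0 : 53.2 : 10.5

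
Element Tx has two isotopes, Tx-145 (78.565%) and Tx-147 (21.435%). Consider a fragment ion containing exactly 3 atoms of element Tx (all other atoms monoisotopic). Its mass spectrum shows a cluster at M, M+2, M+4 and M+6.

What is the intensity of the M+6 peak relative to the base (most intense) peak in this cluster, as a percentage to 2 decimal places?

(0.78565 + 0.21435)^3 gives M 0.4849, M+2 0.3969, M+4 0.1083, M+6 0.0098; the largest is M.
P(M) = C(3,0) × 0.78565^3 × 0.21435^0 = 1 × 0.48493926 × 1.0000 = 0.484939 (base)
P(M+6) = C(3,3) × 0.78565^0 × 0.21435^3 = 1 × 1.0000 × 0.00984851 = 0.009849
Relative intensity = 0.009849 / 0.484939 × 100 = 2.03

2.03%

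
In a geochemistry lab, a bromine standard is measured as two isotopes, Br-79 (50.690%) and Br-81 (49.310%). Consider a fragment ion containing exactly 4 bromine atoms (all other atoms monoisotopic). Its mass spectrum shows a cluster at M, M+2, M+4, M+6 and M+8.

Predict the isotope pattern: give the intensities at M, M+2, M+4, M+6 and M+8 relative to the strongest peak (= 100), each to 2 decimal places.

Expanding (0.50690 + 0.49310)^4:
P(M) = 0.50690^4 = 0.066022
P(M+2) = 4 × 0.50690^3 × 0.49310^1 = 0.256899
P(M+4) = 6 × 0.50690^2 × 0.49310^2 = 0.374857
P(M+6) = 4 × 0.50690^1 × 0.49310^3 = 0.243101
P(M+8) = 0.49310^4 = 0.059121
The M+4 peak is largest (0.374857); scaling to 100 gives 17.61 : 68.53 : 100.00 : 64.85 : 15.77.

17.61 : 68.53 : 100.00 : 64.85 : 15.77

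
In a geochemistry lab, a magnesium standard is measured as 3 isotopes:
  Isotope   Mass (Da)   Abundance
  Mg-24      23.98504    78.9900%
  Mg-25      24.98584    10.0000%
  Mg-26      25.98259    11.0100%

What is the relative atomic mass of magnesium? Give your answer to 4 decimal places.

The abundance-weighted mean is 0.789900 × 23.98504 + 0.100000 × 24.98584 + 0.110100 × 25.98259
= 18.945783 + 2.498584 + 2.860683 = 24.305050 Da

24.3051 Da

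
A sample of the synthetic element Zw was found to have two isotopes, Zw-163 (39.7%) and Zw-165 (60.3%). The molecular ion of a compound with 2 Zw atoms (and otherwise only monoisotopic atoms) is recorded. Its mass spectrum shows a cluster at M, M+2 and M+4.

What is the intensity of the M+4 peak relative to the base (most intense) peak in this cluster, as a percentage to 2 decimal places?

(0.397 + 0.603)^2 gives M 0.1576, M+2 0.4788, M+4 0.3636; the largest is M+2.
P(M+2) = C(2,1) × 0.397^1 × 0.603^1 = 2 × 0.3970 × 0.6030 = 0.478782 (base)
P(M+4) = C(2,2) × 0.397^0 × 0.603^2 = 1 × 1.0000 × 0.363609 = 0.363609
Relative intensity = 0.363609 / 0.478782 × 100 = 75.94

75.94%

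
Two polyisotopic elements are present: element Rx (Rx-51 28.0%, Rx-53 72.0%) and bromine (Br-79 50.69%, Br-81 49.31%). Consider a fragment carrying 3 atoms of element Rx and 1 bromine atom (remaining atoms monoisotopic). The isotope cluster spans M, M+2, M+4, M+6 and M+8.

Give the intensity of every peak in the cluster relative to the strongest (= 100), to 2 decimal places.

Element Rx pattern (n=3): 0.021952 : 0.169344 : 0.435456 : 0.373248
Bromine pattern (n=1): 0.5069 : 0.4931
Convolve the two distributions (both contribute in 2-u steps):
  M: 0.021952×0.5069 = 0.011127
  M+2: 0.021952×0.4931 + 0.169344×0.5069 = 0.096665
  M+4: 0.169344×0.4931 + 0.435456×0.5069 = 0.304236
  M+6: 0.435456×0.4931 + 0.373248×0.5069 = 0.403923
  M+8: 0.373248×0.4931 = 0.184049
Scale to base peak (0.403923) = 100: 2.75 : 23.93 : 75.32 : 100.00 : 45.57

2.75 : 23.93 : 75.32 : 100.00 : 45.57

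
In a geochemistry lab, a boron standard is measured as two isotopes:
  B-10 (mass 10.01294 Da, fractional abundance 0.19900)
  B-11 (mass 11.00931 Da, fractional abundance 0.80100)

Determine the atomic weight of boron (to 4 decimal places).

Average mass = Σ (abundance × isotope mass) = 0.19900 × 10.01294 + 0.80100 × 11.00931
= 1.992575 + 8.818457 = 10.811032 Da

10.8110 Da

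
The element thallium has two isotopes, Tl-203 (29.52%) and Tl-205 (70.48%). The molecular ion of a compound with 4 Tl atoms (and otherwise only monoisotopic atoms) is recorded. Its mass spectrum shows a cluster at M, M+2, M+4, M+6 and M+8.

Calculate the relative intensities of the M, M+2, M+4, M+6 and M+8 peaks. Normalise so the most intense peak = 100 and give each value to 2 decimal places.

Each Tl atom is independently Tl-203 (p = 0.2952) or Tl-205 (q = 0.7048); the cluster is the binomial expansion (p + q)^4.
P(M) = 0.2952^4 = 0.007594
P(M+2) = 4 × 0.2952^3 × 0.7048^1 = 0.072523
P(M+4) = 6 × 0.2952^2 × 0.7048^2 = 0.259726
P(M+6) = 4 × 0.2952^1 × 0.7048^3 = 0.413403
P(M+8) = 0.7048^4 = 0.246754
The M+6 peak is largest (0.413403); scaling to 100 gives 1.84 : 17.54 : 62.83 : 100.00 : 59.69.

1.84 : 17.54 : 62.83 : 100.00 : 59.69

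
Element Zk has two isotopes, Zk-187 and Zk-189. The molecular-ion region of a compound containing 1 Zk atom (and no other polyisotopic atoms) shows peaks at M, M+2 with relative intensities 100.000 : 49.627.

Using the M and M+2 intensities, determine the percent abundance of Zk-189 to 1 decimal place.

Let p = fractional abundance of Zk-187. I(M+2)/I(M) = [C(1,1)·p^0·(1−p)] / p^1 = 1·(1−p)/p = 49.627/100.000 = 0.4963
(1−p)/p = 0.4963/1 = 0.4963  ⇒  p = 1/(1 + 0.4963) = 0.6683
Zk-187: 66.8%, Zk-189: 33.2%.

33.2%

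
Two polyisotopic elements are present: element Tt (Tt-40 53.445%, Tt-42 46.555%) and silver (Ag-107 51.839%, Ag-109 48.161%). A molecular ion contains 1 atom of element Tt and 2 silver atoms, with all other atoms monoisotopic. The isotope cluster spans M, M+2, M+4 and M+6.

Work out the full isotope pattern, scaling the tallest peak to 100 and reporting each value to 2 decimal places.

36.64 : 100.00 : 90.93 : 27.55

Element Tt pattern (n=1): 0.53445 : 0.46555
Silver pattern (n=2): 0.26872819 : 0.49932362 : 0.23194819
Convolve the two distributions (both contribute in 2-u steps):
  M: 0.53445×0.26872819 = 0.143622
  M+2: 0.53445×0.49932362 + 0.46555×0.26872819 = 0.391970
  M+4: 0.53445×0.23194819 + 0.46555×0.49932362 = 0.356425
  M+6: 0.46555×0.23194819 = 0.107983
Scale to base peak (0.391970) = 100: 36.64 : 100.00 : 90.93 : 27.55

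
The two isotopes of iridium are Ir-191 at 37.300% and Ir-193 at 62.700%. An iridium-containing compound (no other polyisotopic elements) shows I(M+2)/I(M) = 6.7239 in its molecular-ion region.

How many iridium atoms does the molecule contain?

4

With n Ir atoms, P(M+2)/P(M) = C(n,1)·p^(n−1)q / p^n = n·q/p = n · 0.62700/0.37300.
n = 6.7239 × 0.37300/0.62700 = 4.00 ≈ 4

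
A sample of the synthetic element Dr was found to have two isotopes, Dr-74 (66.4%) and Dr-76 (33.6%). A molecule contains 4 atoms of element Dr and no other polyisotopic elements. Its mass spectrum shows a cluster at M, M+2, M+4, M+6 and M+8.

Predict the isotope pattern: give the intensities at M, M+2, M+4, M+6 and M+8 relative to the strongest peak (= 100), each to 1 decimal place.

The 4 Dr atoms are independent, so intensities follow the terms of (0.664 + 0.336)^4.
P(M) = 0.664^4 = 0.194389
P(M+2) = 4 × 0.664^3 × 0.336^1 = 0.393463
P(M+4) = 6 × 0.664^2 × 0.336^2 = 0.298652
P(M+6) = 4 × 0.664^1 × 0.336^3 = 0.100750
P(M+8) = 0.336^4 = 0.012746
The M+2 peak is largest (0.393463); scaling to 100 gives 49.4 : 100.0 : 75.9 : 25.6 : 3.2.

49.4 : 100.0 : 75.9 : 25.6 : 3.2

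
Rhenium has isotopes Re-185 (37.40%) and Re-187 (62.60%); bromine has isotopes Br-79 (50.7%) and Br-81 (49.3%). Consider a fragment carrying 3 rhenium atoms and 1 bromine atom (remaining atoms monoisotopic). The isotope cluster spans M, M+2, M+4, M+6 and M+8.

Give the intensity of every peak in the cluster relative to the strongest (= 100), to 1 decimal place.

Rhenium pattern (n=3): 0.05231362 : 0.26268713 : 0.43968487 : 0.24531438
Bromine pattern (n=1): 0.5070 : 0.4930
Convolve the two distributions (both contribute in 2-u steps):
  M: 0.05231362×0.5070 = 0.026523
  M+2: 0.05231362×0.4930 + 0.26268713×0.5070 = 0.158973
  M+4: 0.26268713×0.4930 + 0.43968487×0.5070 = 0.352425
  M+6: 0.43968487×0.4930 + 0.24531438×0.5070 = 0.341139
  M+8: 0.24531438×0.4930 = 0.120940
Scale to base peak (0.352425) = 100: 7.5 : 45.1 : 100.0 : 96.8 : 34.3

7.5 : 45.1 : 100.0 : 96.8 : 34.3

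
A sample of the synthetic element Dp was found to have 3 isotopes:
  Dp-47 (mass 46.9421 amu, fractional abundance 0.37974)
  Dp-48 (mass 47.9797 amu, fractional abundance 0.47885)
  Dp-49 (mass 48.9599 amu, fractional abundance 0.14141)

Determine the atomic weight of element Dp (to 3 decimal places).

47.724 amu

Weight each isotope mass by its fractional abundance: 0.37974 × 46.9421 + 0.47885 × 47.9797 + 0.14141 × 48.9599
= 17.82579 + 22.97508 + 6.92342 = 47.72429 amu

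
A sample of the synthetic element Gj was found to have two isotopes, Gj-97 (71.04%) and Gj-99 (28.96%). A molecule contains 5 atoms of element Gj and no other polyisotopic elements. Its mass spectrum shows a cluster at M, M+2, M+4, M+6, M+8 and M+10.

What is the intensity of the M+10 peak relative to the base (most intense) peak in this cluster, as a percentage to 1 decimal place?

0.6%

(0.7104 + 0.2896)^5 gives M 0.1809, M+2 0.3688, M+4 0.3007, M+6 0.1226, M+8 0.0250, M+10 0.0020; the largest is M+2.
P(M+2) = C(5,1) × 0.7104^4 × 0.2896^1 = 5 × 0.25468995 × 0.2896 = 0.368791 (base)
P(M+10) = C(5,5) × 0.7104^0 × 0.2896^5 = 1 × 1.0000 × 0.00203701 = 0.002037
Relative intensity = 0.002037 / 0.368791 × 100 = 0.6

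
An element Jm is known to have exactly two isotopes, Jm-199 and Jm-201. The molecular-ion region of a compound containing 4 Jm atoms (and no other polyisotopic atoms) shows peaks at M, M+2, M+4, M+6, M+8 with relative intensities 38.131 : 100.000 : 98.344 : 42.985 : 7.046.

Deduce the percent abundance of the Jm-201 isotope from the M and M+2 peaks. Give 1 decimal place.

39.6%

Let p = fractional abundance of Jm-199. I(M+2)/I(M) = [C(4,1)·p^3·(1−p)] / p^4 = 4·(1−p)/p = 100.000/38.131 = 2.6225
(1−p)/p = 2.6225/4 = 0.6556  ⇒  p = 1/(1 + 0.6556) = 0.6040
Jm-199: 60.4%, Jm-201: 39.6%.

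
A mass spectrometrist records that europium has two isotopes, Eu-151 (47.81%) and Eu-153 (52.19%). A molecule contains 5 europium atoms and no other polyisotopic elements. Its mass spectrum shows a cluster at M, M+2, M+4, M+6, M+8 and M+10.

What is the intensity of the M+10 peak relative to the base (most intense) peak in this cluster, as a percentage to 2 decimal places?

11.92%

(0.4781 + 0.5219)^5 gives M 0.0250, M+2 0.1363, M+4 0.2977, M+6 0.3249, M+8 0.1774, M+10 0.0387; the largest is M+6.
P(M+6) = C(5,3) × 0.4781^2 × 0.5219^3 = 10 × 0.22857961 × 0.14215492 = 0.324937 (base)
P(M+10) = C(5,5) × 0.4781^0 × 0.5219^5 = 1 × 1.0000 × 0.0387201 = 0.038720
Relative intensity = 0.038720 / 0.324937 × 100 = 11.92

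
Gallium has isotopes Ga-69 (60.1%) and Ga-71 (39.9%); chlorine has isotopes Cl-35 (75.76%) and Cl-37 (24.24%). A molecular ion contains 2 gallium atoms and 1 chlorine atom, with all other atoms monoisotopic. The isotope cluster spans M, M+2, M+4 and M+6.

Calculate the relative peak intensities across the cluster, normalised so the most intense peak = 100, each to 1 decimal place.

60.7 : 100.0 : 52.5 : 8.6

Gallium pattern (n=2): 0.361201 : 0.479598 : 0.159201
Chlorine pattern (n=1): 0.7576 : 0.2424
Convolve the two distributions (both contribute in 2-u steps):
  M: 0.361201×0.7576 = 0.273646
  M+2: 0.361201×0.2424 + 0.479598×0.7576 = 0.450899
  M+4: 0.479598×0.2424 + 0.159201×0.7576 = 0.236865
  M+6: 0.159201×0.2424 = 0.038590
Scale to base peak (0.450899) = 100: 60.7 : 100.0 : 52.5 : 8.6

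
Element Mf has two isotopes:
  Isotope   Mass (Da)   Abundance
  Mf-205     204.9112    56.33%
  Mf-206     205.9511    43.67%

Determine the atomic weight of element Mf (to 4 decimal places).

205.3653 Da

The abundance-weighted mean is 0.5633 × 204.9112 + 0.4367 × 205.9511
= 115.42648 + 89.93885 = 205.36533 Da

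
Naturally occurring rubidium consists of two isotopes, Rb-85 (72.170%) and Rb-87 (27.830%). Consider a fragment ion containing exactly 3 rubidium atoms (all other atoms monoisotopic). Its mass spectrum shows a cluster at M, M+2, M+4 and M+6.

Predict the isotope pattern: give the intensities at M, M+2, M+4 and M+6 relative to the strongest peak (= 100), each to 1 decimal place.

The 3 Rb atoms are independent, so intensities follow the terms of (0.72170 + 0.27830)^3.
P(M) = 0.72170^3 = 0.375898
P(M+2) = 3 × 0.72170^2 × 0.27830^1 = 0.434858
P(M+4) = 3 × 0.72170^1 × 0.27830^2 = 0.167689
P(M+6) = 0.27830^3 = 0.021555
The M+2 peak is largest (0.434858); scaling to 100 gives 86.4 : 100.0 : 38.6 : 5.0.

86.4 : 100.0 : 38.6 : 5.0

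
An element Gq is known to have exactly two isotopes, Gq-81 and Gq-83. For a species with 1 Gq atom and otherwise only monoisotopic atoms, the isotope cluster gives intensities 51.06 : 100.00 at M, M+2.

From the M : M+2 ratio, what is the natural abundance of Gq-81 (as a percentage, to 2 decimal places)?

Write p for the Gq-81 fraction. I(M+2)/I(M) = [C(1,1)·p^0·(1−p)] / p^1 = 1·(1−p)/p = 100.00/51.06 = 1.9585
(1−p)/p = 1.9585/1 = 1.9585  ⇒  p = 1/(1 + 1.9585) = 0.3380
Gq-81: 33.80%, Gq-83: 66.20%.

33.80%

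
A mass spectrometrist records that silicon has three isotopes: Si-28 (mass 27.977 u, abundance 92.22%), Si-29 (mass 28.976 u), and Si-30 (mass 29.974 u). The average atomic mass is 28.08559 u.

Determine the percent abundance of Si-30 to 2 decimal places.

Let x and y be the fractions of Si-29 and Si-30. Then x + y = 1 − 0.9222 = 0.0778 and 28.976x + 29.974y = 28.08559 − 0.9222×27.977 = 2.2852006.
Substituting: 28.976x + 29.974(0.0778 − x) = 2.2852006
(28.976 − 29.974)x = -0.0467766  ⇒  x = 0.04687, y = 0.03093
Si-29: 4.69%, Si-30: 3.09%.

3.09%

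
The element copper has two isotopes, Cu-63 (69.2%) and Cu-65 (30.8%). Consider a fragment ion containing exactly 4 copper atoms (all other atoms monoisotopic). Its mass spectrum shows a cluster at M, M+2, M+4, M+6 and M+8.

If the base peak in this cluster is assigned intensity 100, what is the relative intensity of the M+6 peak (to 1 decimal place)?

(0.692 + 0.308)^4 gives M 0.2293, M+2 0.4083, M+4 0.2726, M+6 0.0809, M+8 0.0090; the largest is M+2.
P(M+2) = C(4,1) × 0.692^3 × 0.308^1 = 4 × 0.33137389 × 0.3080 = 0.408253 (base)
P(M+6) = C(4,3) × 0.692^1 × 0.308^3 = 4 × 0.6920 × 0.02921811 = 0.080876
Relative intensity = 0.080876 / 0.408253 × 100 = 19.8

19.8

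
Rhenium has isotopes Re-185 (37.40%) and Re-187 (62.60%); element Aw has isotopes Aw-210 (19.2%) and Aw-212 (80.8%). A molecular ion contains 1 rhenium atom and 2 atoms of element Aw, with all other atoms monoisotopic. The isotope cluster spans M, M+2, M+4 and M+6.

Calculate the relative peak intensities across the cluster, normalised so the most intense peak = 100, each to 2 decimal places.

Rhenium pattern (n=1): 0.3740 : 0.6260
Element Aw pattern (n=2): 0.036864 : 0.310272 : 0.652864
Convolve the two distributions (both contribute in 2-u steps):
  M: 0.3740×0.036864 = 0.013787
  M+2: 0.3740×0.310272 + 0.6260×0.036864 = 0.139119
  M+4: 0.3740×0.652864 + 0.6260×0.310272 = 0.438401
  M+6: 0.6260×0.652864 = 0.408693
Scale to base peak (0.438401) = 100: 3.14 : 31.73 : 100.00 : 93.22

3.14 : 31.73 : 100.00 : 93.22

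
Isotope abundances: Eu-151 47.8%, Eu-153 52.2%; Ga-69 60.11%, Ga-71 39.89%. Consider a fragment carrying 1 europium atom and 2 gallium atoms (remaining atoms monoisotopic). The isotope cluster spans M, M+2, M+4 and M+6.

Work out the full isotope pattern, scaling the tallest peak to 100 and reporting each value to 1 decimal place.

Europium pattern (n=1): 0.4780 : 0.5220
Gallium pattern (n=2): 0.36132121 : 0.47955758 : 0.15912121
Convolve the two distributions (both contribute in 2-u steps):
  M: 0.4780×0.36132121 = 0.172712
  M+2: 0.4780×0.47955758 + 0.5220×0.36132121 = 0.417838
  M+4: 0.4780×0.15912121 + 0.5220×0.47955758 = 0.326389
  M+6: 0.5220×0.15912121 = 0.083061
Scale to base peak (0.417838) = 100: 41.3 : 100.0 : 78.1 : 19.9

41.3 : 100.0 : 78.1 : 19.9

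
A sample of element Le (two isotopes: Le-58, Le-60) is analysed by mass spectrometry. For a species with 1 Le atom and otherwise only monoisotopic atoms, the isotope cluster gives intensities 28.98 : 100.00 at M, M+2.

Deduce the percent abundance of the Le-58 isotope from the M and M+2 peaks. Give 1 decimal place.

22.5%

Let p = fractional abundance of Le-58. I(M+2)/I(M) = [C(1,1)·p^0·(1−p)] / p^1 = 1·(1−p)/p = 100.00/28.98 = 3.4507
(1−p)/p = 3.4507/1 = 3.4507  ⇒  p = 1/(1 + 3.4507) = 0.2247
Le-58: 22.5%, Le-60: 77.5%.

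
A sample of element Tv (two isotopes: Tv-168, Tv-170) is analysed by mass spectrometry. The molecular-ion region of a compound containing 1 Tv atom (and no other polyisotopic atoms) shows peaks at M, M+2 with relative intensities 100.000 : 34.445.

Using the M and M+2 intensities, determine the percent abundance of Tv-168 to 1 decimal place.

74.4%

If p is the fraction of Tv that is Tv-168, then I(M+2)/I(M) = [C(1,1)·p^0·(1−p)] / p^1 = 1·(1−p)/p = 34.445/100.000 = 0.3444
(1−p)/p = 0.3444/1 = 0.3444  ⇒  p = 1/(1 + 0.3444) = 0.7438
Tv-168: 74.4%, Tv-170: 25.6%.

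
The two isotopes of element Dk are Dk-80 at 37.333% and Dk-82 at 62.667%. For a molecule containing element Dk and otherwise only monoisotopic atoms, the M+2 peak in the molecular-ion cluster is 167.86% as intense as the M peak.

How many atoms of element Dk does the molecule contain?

1

The M+2/M ratio from n Dk atoms is n · q/p = n · 0.62667/0.37333.
n = 1.6786 × 0.37333/0.62667 = 1.00 ≈ 1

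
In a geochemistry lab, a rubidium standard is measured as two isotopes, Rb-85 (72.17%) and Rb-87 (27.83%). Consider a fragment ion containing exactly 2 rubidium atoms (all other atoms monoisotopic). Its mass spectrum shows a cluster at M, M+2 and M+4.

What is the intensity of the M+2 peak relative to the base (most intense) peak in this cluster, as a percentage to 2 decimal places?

(0.7217 + 0.2783)^2 gives M 0.5209, M+2 0.4017, M+4 0.0775; the largest is M.
P(M) = C(2,0) × 0.7217^2 × 0.2783^0 = 1 × 0.52085089 × 1.0000 = 0.520851 (base)
P(M+2) = C(2,1) × 0.7217^1 × 0.2783^1 = 2 × 0.7217 × 0.2783 = 0.401698
Relative intensity = 0.401698 / 0.520851 × 100 = 77.12

77.12%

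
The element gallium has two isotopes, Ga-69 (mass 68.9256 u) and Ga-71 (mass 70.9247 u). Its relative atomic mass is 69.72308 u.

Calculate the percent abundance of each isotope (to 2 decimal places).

Ga-69: 60.11%, Ga-71: 39.89%

With x = fraction of Ga-69 (so Ga-71 is 1 − x):
68.9256·x + 70.9247·(1 − x) = 69.72308
(68.9256 − 70.9247)·x = 69.72308 − 70.9247
x = -1.20162 / -1.9991 = 0.60108 → 60.11% Ga-69, 39.89% Ga-71.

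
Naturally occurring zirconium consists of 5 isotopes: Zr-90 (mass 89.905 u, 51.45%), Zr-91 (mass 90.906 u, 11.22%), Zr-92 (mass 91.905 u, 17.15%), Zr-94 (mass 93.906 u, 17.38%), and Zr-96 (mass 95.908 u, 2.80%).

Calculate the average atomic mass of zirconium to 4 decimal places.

Weight each isotope mass by its fractional abundance: 0.5145 × 89.905 + 0.1122 × 90.906 + 0.1715 × 91.905 + 0.1738 × 93.906 + 0.0280 × 95.908
= 46.25612 + 10.19965 + 15.76171 + 16.32086 + 2.68542 = 91.22376 u

91.2238 u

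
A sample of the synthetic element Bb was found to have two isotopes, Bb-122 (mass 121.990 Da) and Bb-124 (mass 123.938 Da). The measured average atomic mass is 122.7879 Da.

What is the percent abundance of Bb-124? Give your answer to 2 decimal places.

40.96%

Writing the weighted mean with unknown fraction x of Bb-122:
121.990·x + 123.938·(1 − x) = 122.7879
(121.990 − 123.938)·x = 122.7879 − 123.938
x = -1.1501 / -1.948 = 0.59040 → 59.04% Bb-122, 40.96% Bb-124.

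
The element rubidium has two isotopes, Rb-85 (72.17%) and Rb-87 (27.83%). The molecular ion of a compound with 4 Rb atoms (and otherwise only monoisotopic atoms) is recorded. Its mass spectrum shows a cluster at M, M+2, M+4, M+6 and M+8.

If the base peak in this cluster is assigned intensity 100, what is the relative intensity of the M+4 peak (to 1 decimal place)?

(0.7217 + 0.2783)^4 gives M 0.2713, M+2 0.4184, M+4 0.2420, M+6 0.0622, M+8 0.0060; the largest is M+2.
P(M+2) = C(4,1) × 0.7217^3 × 0.2783^1 = 4 × 0.37589809 × 0.2783 = 0.418450 (base)
P(M+4) = C(4,2) × 0.7217^2 × 0.2783^2 = 6 × 0.52085089 × 0.07745089 = 0.242042
Relative intensity = 0.242042 / 0.418450 × 100 = 57.8

57.8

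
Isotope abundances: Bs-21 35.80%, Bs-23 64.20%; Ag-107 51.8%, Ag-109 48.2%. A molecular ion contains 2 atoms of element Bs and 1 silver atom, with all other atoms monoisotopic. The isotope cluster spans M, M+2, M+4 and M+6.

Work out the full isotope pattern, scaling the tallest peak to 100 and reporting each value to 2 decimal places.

Element Bs pattern (n=2): 0.128164 : 0.459672 : 0.412164
Silver pattern (n=1): 0.5180 : 0.4820
Convolve the two distributions (both contribute in 2-u steps):
  M: 0.128164×0.5180 = 0.066389
  M+2: 0.128164×0.4820 + 0.459672×0.5180 = 0.299885
  M+4: 0.459672×0.4820 + 0.412164×0.5180 = 0.435063
  M+6: 0.412164×0.4820 = 0.198663
Scale to base peak (0.435063) = 100: 15.26 : 68.93 : 100.00 : 45.66

15.26 : 68.93 : 100.00 : 45.66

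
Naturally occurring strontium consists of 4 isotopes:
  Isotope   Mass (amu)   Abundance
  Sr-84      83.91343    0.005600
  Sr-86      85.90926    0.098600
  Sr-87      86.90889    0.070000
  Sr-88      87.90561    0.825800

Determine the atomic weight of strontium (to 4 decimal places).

Ar = Σ fᵢ·mᵢ = 0.005600 × 83.91343 + 0.098600 × 85.90926 + 0.070000 × 86.90889 + 0.825800 × 87.90561
= 0.469915 + 8.470653 + 6.083622 + 72.592453 = 87.616643 amu

87.6166 amu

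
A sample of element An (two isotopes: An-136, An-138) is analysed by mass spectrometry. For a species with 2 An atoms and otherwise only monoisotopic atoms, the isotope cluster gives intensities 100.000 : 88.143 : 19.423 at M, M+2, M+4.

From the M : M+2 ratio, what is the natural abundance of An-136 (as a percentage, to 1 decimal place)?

Write p for the An-136 fraction. I(M+2)/I(M) = [C(2,1)·p^1·(1−p)] / p^2 = 2·(1−p)/p = 88.143/100.000 = 0.8814
(1−p)/p = 0.8814/2 = 0.4407  ⇒  p = 1/(1 + 0.4407) = 0.6941
An-136: 69.4%, An-138: 30.6%.

69.4%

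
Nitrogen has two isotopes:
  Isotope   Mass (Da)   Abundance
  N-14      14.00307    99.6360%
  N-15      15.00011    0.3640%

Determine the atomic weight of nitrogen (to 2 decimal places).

14.01 Da

Ar = Σ fᵢ·mᵢ = 0.996360 × 14.00307 + 0.003640 × 15.00011
= 13.952099 + 0.054600 = 14.006699 Da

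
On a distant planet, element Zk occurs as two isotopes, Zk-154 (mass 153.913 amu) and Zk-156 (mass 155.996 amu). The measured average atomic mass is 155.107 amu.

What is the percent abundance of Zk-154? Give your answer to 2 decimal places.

42.68%

With x = fraction of Zk-154 (so Zk-156 is 1 − x):
153.913·x + 155.996·(1 − x) = 155.107
(153.913 − 155.996)·x = 155.107 − 155.996
x = -0.889 / -2.083 = 0.42679 → 42.68% Zk-154, 57.32% Zk-156.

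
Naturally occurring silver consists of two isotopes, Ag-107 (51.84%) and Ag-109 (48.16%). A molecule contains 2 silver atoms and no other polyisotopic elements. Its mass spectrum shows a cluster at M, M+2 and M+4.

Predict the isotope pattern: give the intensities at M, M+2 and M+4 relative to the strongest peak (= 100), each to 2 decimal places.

Each Ag atom is independently Ag-107 (p = 0.5184) or Ag-109 (q = 0.4816); the cluster is the binomial expansion (p + q)^2.
P(M) = 0.5184^2 = 0.268739
P(M+2) = 2 × 0.5184^1 × 0.4816^1 = 0.499323
P(M+4) = 0.4816^2 = 0.231939
The M+2 peak is largest (0.499323); scaling to 100 gives 53.82 : 100.00 : 46.45.

53.82 : 100.00 : 46.45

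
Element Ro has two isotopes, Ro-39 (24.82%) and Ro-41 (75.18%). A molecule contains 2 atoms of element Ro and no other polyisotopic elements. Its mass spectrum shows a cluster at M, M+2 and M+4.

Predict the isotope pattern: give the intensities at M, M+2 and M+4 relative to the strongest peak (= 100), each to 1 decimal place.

Expanding (0.2482 + 0.7518)^2:
P(M) = 0.2482^2 = 0.061603
P(M+2) = 2 × 0.2482^1 × 0.7518^1 = 0.373194
P(M+4) = 0.7518^2 = 0.565203
The M+4 peak is largest (0.565203); scaling to 100 gives 10.9 : 66.0 : 100.0.

10.9 : 66.0 : 100.0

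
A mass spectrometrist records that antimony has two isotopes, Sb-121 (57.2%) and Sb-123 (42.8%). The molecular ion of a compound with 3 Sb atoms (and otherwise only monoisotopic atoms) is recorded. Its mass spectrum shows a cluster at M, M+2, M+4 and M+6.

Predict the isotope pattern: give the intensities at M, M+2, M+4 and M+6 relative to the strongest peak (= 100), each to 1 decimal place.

44.5 : 100.0 : 74.8 : 18.7

Each Sb atom is independently Sb-121 (p = 0.572) or Sb-123 (q = 0.428); the cluster is the binomial expansion (p + q)^3.
P(M) = 0.572^3 = 0.187149
P(M+2) = 3 × 0.572^2 × 0.428^1 = 0.420104
P(M+4) = 3 × 0.572^1 × 0.428^2 = 0.314344
P(M+6) = 0.428^3 = 0.078403
The M+2 peak is largest (0.420104); scaling to 100 gives 44.5 : 100.0 : 74.8 : 18.7.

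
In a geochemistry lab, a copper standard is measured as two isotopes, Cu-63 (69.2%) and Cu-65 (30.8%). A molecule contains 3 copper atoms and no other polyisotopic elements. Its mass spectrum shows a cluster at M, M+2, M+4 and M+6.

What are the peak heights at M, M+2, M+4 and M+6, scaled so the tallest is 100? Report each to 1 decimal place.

74.9 : 100.0 : 44.5 : 6.6

Each Cu atom is independently Cu-63 (p = 0.692) or Cu-65 (q = 0.308); the cluster is the binomial expansion (p + q)^3.
P(M) = 0.692^3 = 0.331374
P(M+2) = 3 × 0.692^2 × 0.308^1 = 0.442470
P(M+4) = 3 × 0.692^1 × 0.308^2 = 0.196938
P(M+6) = 0.308^3 = 0.029218
The M+2 peak is largest (0.442470); scaling to 100 gives 74.9 : 100.0 : 44.5 : 6.6.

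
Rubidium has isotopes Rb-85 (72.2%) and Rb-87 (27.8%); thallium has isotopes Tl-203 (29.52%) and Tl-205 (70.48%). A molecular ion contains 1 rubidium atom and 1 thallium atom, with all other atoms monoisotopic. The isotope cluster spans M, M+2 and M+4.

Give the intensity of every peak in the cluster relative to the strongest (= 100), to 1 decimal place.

36.1 : 100.0 : 33.2

Rubidium pattern (n=1): 0.7220 : 0.2780
Thallium pattern (n=1): 0.2952 : 0.7048
Convolve the two distributions (both contribute in 2-u steps):
  M: 0.7220×0.2952 = 0.213134
  M+2: 0.7220×0.7048 + 0.2780×0.2952 = 0.590931
  M+4: 0.2780×0.7048 = 0.195934
Scale to base peak (0.590931) = 100: 36.1 : 100.0 : 33.2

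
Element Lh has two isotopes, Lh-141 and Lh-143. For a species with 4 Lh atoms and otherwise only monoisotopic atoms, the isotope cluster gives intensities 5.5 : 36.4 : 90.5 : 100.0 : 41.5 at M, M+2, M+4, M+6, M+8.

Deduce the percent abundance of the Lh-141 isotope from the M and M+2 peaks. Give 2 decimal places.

Write p for the Lh-141 fraction. I(M+2)/I(M) = [C(4,1)·p^3·(1−p)] / p^4 = 4·(1−p)/p = 36.4/5.5 = 6.6182
(1−p)/p = 6.6182/4 = 1.6545  ⇒  p = 1/(1 + 1.6545) = 0.3767
Lh-141: 37.67%, Lh-143: 62.33%.

37.67%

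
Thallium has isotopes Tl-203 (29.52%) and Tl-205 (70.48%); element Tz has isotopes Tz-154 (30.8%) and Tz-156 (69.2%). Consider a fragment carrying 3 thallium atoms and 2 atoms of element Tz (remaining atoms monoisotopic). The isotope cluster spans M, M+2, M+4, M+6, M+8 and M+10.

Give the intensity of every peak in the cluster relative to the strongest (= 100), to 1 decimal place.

0.7 : 7.9 : 36.8 : 85.8 : 100.0 : 46.6

Thallium pattern (n=3): 0.02572463 : 0.18425524 : 0.43991564 : 0.35010449
Element Tz pattern (n=2): 0.094864 : 0.426272 : 0.478864
Convolve the two distributions (both contribute in 2-u steps):
  M: 0.02572463×0.094864 = 0.002440
  M+2: 0.02572463×0.426272 + 0.18425524×0.094864 = 0.028445
  M+4: 0.02572463×0.478864 + 0.18425524×0.426272 + 0.43991564×0.094864 = 0.132594
  M+6: 0.18425524×0.478864 + 0.43991564×0.426272 + 0.35010449×0.094864 = 0.308969
  M+8: 0.43991564×0.478864 + 0.35010449×0.426272 = 0.359900
  M+10: 0.35010449×0.478864 = 0.167652
Scale to base peak (0.359900) = 100: 0.7 : 7.9 : 36.8 : 85.8 : 100.0 : 46.6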